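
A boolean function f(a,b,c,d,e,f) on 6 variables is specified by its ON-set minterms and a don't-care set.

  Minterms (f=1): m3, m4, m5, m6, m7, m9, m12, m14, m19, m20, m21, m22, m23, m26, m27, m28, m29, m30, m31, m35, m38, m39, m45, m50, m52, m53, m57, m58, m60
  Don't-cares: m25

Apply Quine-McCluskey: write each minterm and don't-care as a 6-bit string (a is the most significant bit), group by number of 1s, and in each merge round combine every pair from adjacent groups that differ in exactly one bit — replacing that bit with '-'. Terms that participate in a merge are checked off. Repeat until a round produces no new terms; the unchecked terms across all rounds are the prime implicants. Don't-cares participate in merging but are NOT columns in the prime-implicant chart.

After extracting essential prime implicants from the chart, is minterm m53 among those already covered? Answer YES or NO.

YES

size-2^0 implicants → 000011(✓)  000100(✓)  000101(✓)  000110(✓)  000111(✓)  001001(✓)  001100(✓)  001110(✓)  010011(✓)  010100(✓)  010101(✓)  010110(✓)  010111(✓)  011001(✓)  011010(✓)  011011(✓)  011100(✓)  011101(✓)  011110(✓)  011111(✓)  100011(✓)  100110(✓)  100111(✓)  101101  110010(✓)  110100(✓)  110101(✓)  111001(✓)  111010(✓)  111100(✓)
size-2^1 implicants → -00011(✓)  -00110(✓)  -00111(✓)  -10100(✓)  -10101(✓)  -11001  -11010  -11100(✓)  0-0011(✓)  0-0100(✓)  0-0101(✓)  0-0110(✓)  0-0111(✓)  0-1001  0-1100(✓)  0-1110(✓)  00-100(✓)  00-110(✓)  000-11(✓)  0001-0(✓)  0001-1(✓)  00010-(✓)  00011-(✓)  0011-0(✓)  01-011(✓)  01-100(✓)  01-101(✓)  01-110(✓)  01-111(✓)  010-11(✓)  0101-0(✓)  0101-1(✓)  01010-(✓)  01011-(✓)  011-01(✓)  011-10(✓)  011-11(✓)  0110-1(✓)  01101-(✓)  0111-0(✓)  0111-1(✓)  01110-(✓)  01111-(✓)  100-11(✓)  10011-(✓)  11-010  11-100(✓)  11010-(✓)
size-2^2 implicants → -00-11  -0011-  -1-100  -1010-  0--100(✓)  0--110(✓)  0-0-11  0-01-0(✓)  0-01-1(✓)  0-010-(✓)  0-011-(✓)  0-11-0(✓)  00-1-0(✓)  0001--(✓)  01--11  01-1-0(✓)  01-1-1(✓)  01-10-(✓)  01-11-(✓)  0101--(✓)  011--1  011-1-  0111--(✓)
size-2^3 implicants → 0--1-0  0-01--  01-1--
Unchecked terms (primes): -00-11, -0011-, -1-100, -1010-, -11001, -11010, 0--1-0, 0-0-11, 0-01--, 0-1001, 01--11, 01-1--, 011--1, 011-1-, 101101, 11-010
Minterm coverage:
  m3 ⊆ -00-11,0-0-11
  m4 ⊆ 0--1-0,0-01--
  m5 ⊆ 0-01-- [E]
  m6 ⊆ -0011-,0--1-0,0-01--
  m7 ⊆ -00-11,-0011-,0-0-11,0-01--
  m9 ⊆ 0-1001 [E]
  m12 ⊆ 0--1-0 [E]
  m14 ⊆ 0--1-0 [E]
  m19 ⊆ 0-0-11,01--11
  m20 ⊆ -1-100,-1010-,0--1-0,0-01--,01-1--
  m21 ⊆ -1010-,0-01--,01-1--
  m22 ⊆ 0--1-0,0-01--,01-1--
  m23 ⊆ 0-0-11,0-01--,01--11,01-1--
  m26 ⊆ -11010,011-1-
  m27 ⊆ 01--11,011--1,011-1-
  m28 ⊆ -1-100,0--1-0,01-1--
  m29 ⊆ 01-1--,011--1
  m30 ⊆ 0--1-0,01-1--,011-1-
  m31 ⊆ 01--11,01-1--,011--1,011-1-
  m35 ⊆ -00-11 [E]
  m38 ⊆ -0011- [E]
  m39 ⊆ -00-11,-0011-
  m45 ⊆ 101101 [E]
  m50 ⊆ 11-010 [E]
  m52 ⊆ -1-100,-1010-
  m53 ⊆ -1010- [E]
  m57 ⊆ -11001 [E]
  m58 ⊆ -11010,11-010
  m60 ⊆ -1-100 [E]
E = {-00-11, -0011-, -1-100, -1010-, -11001, 0--1-0, 0-01--, 0-1001, 101101, 11-010}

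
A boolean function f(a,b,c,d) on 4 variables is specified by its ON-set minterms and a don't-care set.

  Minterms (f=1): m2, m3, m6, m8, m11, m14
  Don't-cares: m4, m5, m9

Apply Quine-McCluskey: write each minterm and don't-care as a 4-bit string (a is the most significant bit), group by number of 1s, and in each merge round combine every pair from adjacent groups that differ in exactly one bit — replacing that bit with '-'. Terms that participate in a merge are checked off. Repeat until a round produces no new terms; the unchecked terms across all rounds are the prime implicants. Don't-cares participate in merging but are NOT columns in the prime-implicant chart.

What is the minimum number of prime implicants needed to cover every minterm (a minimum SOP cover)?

size-2^0 implicants → 0010(✓)  0011(✓)  0100(✓)  0101(✓)  0110(✓)  1000(✓)  1001(✓)  1011(✓)  1110(✓)
size-2^1 implicants → -011  -110  0-10  001-  01-0  010-  10-1  100-
Unchecked terms (primes): -011, -110, 0-10, 001-, 01-0, 010-, 10-1, 100-
Minterm coverage:
  m2 ⊆ 0-10,001-
  m3 ⊆ -011,001-
  m6 ⊆ -110,0-10,01-0
  m8 ⊆ 100- [E]
  m11 ⊆ -011,10-1
  m14 ⊆ -110 [E]
E = {-110, 100-}
Petrick residual → -011, 0-10
Cover = b'cd + bcd' + a'cd' + ab'c'  |cover|=4

4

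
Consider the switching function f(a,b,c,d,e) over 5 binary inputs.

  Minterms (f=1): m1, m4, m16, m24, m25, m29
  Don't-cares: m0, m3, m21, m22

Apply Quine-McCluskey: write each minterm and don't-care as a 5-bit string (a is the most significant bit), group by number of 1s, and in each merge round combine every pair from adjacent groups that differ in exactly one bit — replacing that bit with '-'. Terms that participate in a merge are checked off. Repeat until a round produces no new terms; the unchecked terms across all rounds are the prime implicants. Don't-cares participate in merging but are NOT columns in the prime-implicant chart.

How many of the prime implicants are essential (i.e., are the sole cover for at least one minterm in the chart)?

size-2^0 implicants → 00000(✓)  00001(✓)  00011(✓)  00100(✓)  10000(✓)  10101(✓)  10110  11000(✓)  11001(✓)  11101(✓)
size-2^1 implicants → -0000  00-00  000-1  0000-  1-000  1-101  11-01  1100-
Unchecked terms (primes): -0000, 00-00, 000-1, 0000-, 1-000, 1-101, 10110, 11-01, 1100-
Minterm coverage:
  m1 ⊆ 000-1,0000-
  m4 ⊆ 00-00 [E]
  m16 ⊆ -0000,1-000
  m24 ⊆ 1-000,1100-
  m25 ⊆ 11-01,1100-
  m29 ⊆ 1-101,11-01
E = {00-00}

1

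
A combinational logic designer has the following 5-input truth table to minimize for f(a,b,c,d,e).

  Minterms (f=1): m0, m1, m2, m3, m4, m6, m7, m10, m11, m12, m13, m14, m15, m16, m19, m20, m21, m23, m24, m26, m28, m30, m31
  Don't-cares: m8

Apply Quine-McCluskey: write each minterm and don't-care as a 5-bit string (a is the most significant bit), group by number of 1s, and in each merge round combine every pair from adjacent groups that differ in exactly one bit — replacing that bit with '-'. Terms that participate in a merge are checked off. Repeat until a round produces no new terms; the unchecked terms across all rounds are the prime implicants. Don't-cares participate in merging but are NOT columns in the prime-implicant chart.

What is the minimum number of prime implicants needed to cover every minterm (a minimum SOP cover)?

8

[col 0] 00000*, 00001*, 00010*, 00011*, 00100*, 00110*, 00111*, 01000*, 01010*, 01011*, 01100*, 01101*, 01110*, 01111*, 10000*, 10011*, 10100*, 10101*, 10111*, 11000*, 11010*, 11100*, 11110*, 11111*
[col 1] -0000*, -0011*, -0100*, -0111*, -1000*, -1010*, -1100*, -1110*, -1111*, 0-000*, 0-010*, 0-011*, 0-100*, 0-110*, 0-111*, 00-00*, 00-10*, 00-11*, 000-0*, 000-1*, 0000-*, 0001-*, 001-0*, 0011-*, 01-00*, 01-10*, 01-11*, 010-0*, 0101-*, 011-0*, 011-1*, 0110-*, 0111-*, 1-000*, 1-100*, 1-111*, 10-00*, 10-11*, 101-1, 1010-, 11-00*, 11-10*, 110-0*, 111-0*, 1111-*
[col 2] --000*, --100*, --111, -0-00*, -0-11, -1-00*, -1-10*, -10-0*, -11-0*, -111-, 0--00*, 0--10*, 0--11*, 0-0-0*, 0-01-*, 0-1-0*, 0-11-*, 00--0*, 00-1-*, 000--, 01--0*, 01-1-*, 011--, 1--00*, 11--0*
[col 3] ---00, -1--0, 0---0, 0--1-
Prime implicants: ---00, --111, -0-11, -1--0, -111-, 0---0, 0--1-, 000--, 011--, 101-1, 1010-
PI chart (minterm → PIs covering it):
  0 | ---00,0---0,000--
  1 | 000--  (sole → essential)
  2 | 0---0,0--1-,000--
  3 | -0-11,0--1-,000--
  4 | ---00,0---0
  6 | 0---0,0--1-
  7 | --111,-0-11,0--1-
  10 | -1--0,0---0,0--1-
  11 | 0--1-  (sole → essential)
  12 | ---00,-1--0,0---0,011--
  13 | 011--  (sole → essential)
  14 | -1--0,-111-,0---0,0--1-,011--
  15 | --111,-111-,0--1-,011--
  16 | ---00  (sole → essential)
  19 | -0-11  (sole → essential)
  20 | ---00,1010-
  21 | 101-1,1010-
  23 | --111,-0-11,101-1
  24 | ---00,-1--0
  26 | -1--0  (sole → essential)
  28 | ---00,-1--0
  30 | -1--0,-111-
  31 | --111,-111-
Essential prime implicants: ---00, -0-11, -1--0, 0--1-, 000--, 011--
Petrick residual → --111, 101-1
Minimum SOP uses 8 PIs: d'e' + cde + b'de + be' + a'd + a'b'c' + a'bc + ab'ce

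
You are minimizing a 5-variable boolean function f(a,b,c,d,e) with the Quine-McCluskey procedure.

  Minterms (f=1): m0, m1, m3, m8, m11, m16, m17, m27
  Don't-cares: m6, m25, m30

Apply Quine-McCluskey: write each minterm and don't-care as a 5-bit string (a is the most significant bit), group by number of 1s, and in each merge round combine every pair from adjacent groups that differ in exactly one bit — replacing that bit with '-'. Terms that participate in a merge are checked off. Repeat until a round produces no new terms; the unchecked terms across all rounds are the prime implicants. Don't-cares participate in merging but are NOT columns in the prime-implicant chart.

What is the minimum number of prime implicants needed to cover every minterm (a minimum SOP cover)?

Round 0: 00000✓ 00001✓ 00011✓ 00110 01000✓ 01011✓ 10000✓ 10001✓ 11001✓ 11011✓ 11110
Round 1: -0000✓ -0001✓ -1011 0-000 0-011 000-1 0000-✓ 1-001 1000-✓ 110-1
Round 2: -000-
PIs = {-000-, -1011, 0-000, 0-011, 000-1, 00110, 1-001, 110-1, 11110}
Coverage chart:
  m0: -000-,0-000
  m1: -000-,000-1
  m3: 0-011,000-1
  m8: 0-000 ←essential
  m11: -1011,0-011
  m16: -000- ←essential
  m17: -000-,1-001
  m27: -1011,110-1
Essential: -000-, 0-000
Petrick residual → -1011, 0-011
Min cover (4 terms): b'c'd' + bc'de + a'c'd'e' + a'c'de

4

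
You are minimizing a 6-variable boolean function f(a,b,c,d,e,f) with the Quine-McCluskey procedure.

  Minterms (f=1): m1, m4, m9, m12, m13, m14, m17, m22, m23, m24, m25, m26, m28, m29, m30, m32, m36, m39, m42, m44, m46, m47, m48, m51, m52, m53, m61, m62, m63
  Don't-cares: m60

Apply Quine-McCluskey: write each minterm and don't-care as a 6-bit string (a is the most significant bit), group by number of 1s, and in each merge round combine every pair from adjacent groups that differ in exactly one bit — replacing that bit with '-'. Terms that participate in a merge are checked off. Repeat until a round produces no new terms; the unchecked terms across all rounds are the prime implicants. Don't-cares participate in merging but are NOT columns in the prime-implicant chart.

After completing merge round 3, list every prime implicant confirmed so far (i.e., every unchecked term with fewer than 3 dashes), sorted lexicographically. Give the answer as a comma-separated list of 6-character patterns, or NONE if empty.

Round 0: 000001✓ 000100✓ 001001✓ 001100✓ 001101✓ 001110✓ 010001✓ 010110✓ 010111✓ 011000✓ 011001✓ 011010✓ 011100✓ 011101✓ 011110✓ 100000✓ 100100✓ 100111✓ 101010✓ 101100✓ 101110✓ 101111✓ 110000✓ 110011 110100✓ 110101✓ 111100✓ 111101✓ 111110✓ 111111✓
Round 1: -00100✓ -01100✓ -01110✓ -11100✓ -11101✓ -11110✓ 0-0001✓ 0-1001✓ 0-1100✓ 0-1101✓ 0-1110✓ 00-001✓ 00-100✓ 001-01✓ 0011-0✓ 00110-✓ 01-001✓ 01-110 01011- 011-00✓ 011-01✓ 011-10✓ 0110-0✓ 01100-✓ 0111-0✓ 01110-✓ 1-0000✓ 1-0100✓ 1-1100✓ 1-1110✓ 1-1111✓ 10-100✓ 10-111 100-00✓ 101-10 1011-0✓ 10111-✓ 11-100✓ 11-101✓ 110-00✓ 11010-✓ 1111-0✓ 1111-1✓ 11110-✓ 11111-✓
Round 2: --1100✓ --1110✓ -0-100 -011-0✓ -111-0✓ -1110- 0--001 0-1-01 0-11-0✓ 0-110- 011--0 011-0- 1--100 1-0-00 1-11-0✓ 1-111- 11-10- 1111--
Round 3: --11-0
PIs = {--11-0, -0-100, -1110-, 0--001, 0-1-01, 0-110-, 01-110, 01011-, 011--0, 011-0-, 1--100, 1-0-00, 1-111-, 10-111, 101-10, 11-10-, 110011, 1111--}

-0-100, -1110-, 0--001, 0-1-01, 0-110-, 01-110, 01011-, 011--0, 011-0-, 1--100, 1-0-00, 1-111-, 10-111, 101-10, 11-10-, 110011, 1111--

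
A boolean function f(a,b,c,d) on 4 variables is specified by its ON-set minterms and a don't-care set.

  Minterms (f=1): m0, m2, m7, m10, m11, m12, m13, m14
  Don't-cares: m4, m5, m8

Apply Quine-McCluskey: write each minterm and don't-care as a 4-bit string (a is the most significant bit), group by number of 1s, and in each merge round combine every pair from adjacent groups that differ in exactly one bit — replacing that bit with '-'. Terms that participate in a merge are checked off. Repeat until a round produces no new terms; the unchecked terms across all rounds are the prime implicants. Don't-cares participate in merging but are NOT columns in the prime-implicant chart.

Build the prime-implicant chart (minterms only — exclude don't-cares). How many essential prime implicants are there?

5

[col 0] 0000*, 0010*, 0100*, 0101*, 0111*, 1000*, 1010*, 1011*, 1100*, 1101*, 1110*
[col 1] -000*, -010*, -100*, -101*, 0-00*, 00-0*, 01-1, 010-*, 1-00*, 1-10*, 10-0*, 101-, 11-0*, 110-*
[col 2] --00, -0-0, -10-, 1--0
Prime implicants: --00, -0-0, -10-, 01-1, 1--0, 101-
PI chart (minterm → PIs covering it):
  0 | --00,-0-0
  2 | -0-0  (sole → essential)
  7 | 01-1  (sole → essential)
  10 | -0-0,1--0,101-
  11 | 101-  (sole → essential)
  12 | --00,-10-,1--0
  13 | -10-  (sole → essential)
  14 | 1--0  (sole → essential)
Essential prime implicants: -0-0, -10-, 01-1, 1--0, 101-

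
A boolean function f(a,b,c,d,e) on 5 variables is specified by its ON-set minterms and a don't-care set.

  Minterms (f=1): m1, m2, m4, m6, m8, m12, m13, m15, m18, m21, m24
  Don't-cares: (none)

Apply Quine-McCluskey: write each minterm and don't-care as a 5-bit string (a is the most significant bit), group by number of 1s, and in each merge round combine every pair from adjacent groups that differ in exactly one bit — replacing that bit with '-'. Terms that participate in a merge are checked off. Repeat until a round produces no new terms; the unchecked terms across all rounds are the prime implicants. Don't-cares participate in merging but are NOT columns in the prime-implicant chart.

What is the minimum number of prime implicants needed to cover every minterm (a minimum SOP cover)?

[col 0] 00001, 00010*, 00100*, 00110*, 01000*, 01100*, 01101*, 01111*, 10010*, 10101, 11000*
[col 1] -0010, -1000, 0-100, 00-10, 001-0, 01-00, 011-1, 0110-
Prime implicants: -0010, -1000, 0-100, 00-10, 00001, 001-0, 01-00, 011-1, 0110-, 10101
PI chart (minterm → PIs covering it):
  1 | 00001  (sole → essential)
  2 | -0010,00-10
  4 | 0-100,001-0
  6 | 00-10,001-0
  8 | -1000,01-00
  12 | 0-100,01-00,0110-
  13 | 011-1,0110-
  15 | 011-1  (sole → essential)
  18 | -0010  (sole → essential)
  21 | 10101  (sole → essential)
  24 | -1000  (sole → essential)
Essential prime implicants: -0010, -1000, 00001, 011-1, 10101
Petrick residual → 0-100, 00-10
Minimum SOP uses 7 PIs: b'c'de' + bc'd'e' + a'cd'e' + a'b'de' + a'b'c'd'e + a'bce + ab'cd'e

7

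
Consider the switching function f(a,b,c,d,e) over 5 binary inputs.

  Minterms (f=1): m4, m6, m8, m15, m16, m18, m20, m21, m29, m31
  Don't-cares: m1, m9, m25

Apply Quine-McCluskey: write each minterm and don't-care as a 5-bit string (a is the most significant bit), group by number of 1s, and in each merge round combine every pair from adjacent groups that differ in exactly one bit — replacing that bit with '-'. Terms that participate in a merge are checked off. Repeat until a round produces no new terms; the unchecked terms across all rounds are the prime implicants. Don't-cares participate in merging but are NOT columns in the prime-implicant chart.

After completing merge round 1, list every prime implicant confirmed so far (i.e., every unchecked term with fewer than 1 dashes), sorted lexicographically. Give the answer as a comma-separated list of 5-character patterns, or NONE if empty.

NONE

size-2^0 implicants → 00001(✓)  00100(✓)  00110(✓)  01000(✓)  01001(✓)  01111(✓)  10000(✓)  10010(✓)  10100(✓)  10101(✓)  11001(✓)  11101(✓)  11111(✓)
size-2^1 implicants → -0100  -1001  -1111  0-001  001-0  0100-  1-101  10-00  100-0  1010-  11-01  111-1
Unchecked terms (primes): -0100, -1001, -1111, 0-001, 001-0, 0100-, 1-101, 10-00, 100-0, 1010-, 11-01, 111-1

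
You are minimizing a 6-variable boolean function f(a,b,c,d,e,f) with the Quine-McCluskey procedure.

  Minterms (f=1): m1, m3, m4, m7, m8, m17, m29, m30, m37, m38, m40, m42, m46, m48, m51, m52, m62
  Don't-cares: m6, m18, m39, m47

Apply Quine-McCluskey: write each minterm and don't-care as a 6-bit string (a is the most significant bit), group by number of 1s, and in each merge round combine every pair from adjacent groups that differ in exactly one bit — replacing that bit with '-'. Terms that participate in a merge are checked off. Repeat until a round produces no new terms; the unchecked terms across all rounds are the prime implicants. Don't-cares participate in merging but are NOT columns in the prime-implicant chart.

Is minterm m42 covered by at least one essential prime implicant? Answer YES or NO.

NO

Round 0: 000001✓ 000011✓ 000100✓ 000110✓ 000111✓ 001000✓ 010001✓ 010010 011101 011110✓ 100101✓ 100110✓ 100111✓ 101000✓ 101010✓ 101110✓ 101111✓ 110000✓ 110011 110100✓ 111110✓
Round 1: -00110✓ -00111✓ -01000 -11110 0-0001 000-11 0000-1 0001-0 00011-✓ 1-1110 10-110✓ 10-111✓ 1001-1 10011-✓ 101-10 1010-0 10111-✓ 110-00
Round 2: -0011- 10-11-
PIs = {-0011-, -01000, -11110, 0-0001, 000-11, 0000-1, 0001-0, 010010, 011101, 1-1110, 10-11-, 1001-1, 101-10, 1010-0, 110-00, 110011}
Coverage chart:
  m1: 0-0001,0000-1
  m3: 000-11,0000-1
  m4: 0001-0 ←essential
  m7: -0011-,000-11
  m8: -01000 ←essential
  m17: 0-0001 ←essential
  m29: 011101 ←essential
  m30: -11110 ←essential
  m37: 1001-1 ←essential
  m38: -0011-,10-11-
  m40: -01000,1010-0
  m42: 101-10,1010-0
  m46: 1-1110,10-11-,101-10
  m48: 110-00 ←essential
  m51: 110011 ←essential
  m52: 110-00 ←essential
  m62: -11110,1-1110
Essential: -01000, -11110, 0-0001, 0001-0, 011101, 1001-1, 110-00, 110011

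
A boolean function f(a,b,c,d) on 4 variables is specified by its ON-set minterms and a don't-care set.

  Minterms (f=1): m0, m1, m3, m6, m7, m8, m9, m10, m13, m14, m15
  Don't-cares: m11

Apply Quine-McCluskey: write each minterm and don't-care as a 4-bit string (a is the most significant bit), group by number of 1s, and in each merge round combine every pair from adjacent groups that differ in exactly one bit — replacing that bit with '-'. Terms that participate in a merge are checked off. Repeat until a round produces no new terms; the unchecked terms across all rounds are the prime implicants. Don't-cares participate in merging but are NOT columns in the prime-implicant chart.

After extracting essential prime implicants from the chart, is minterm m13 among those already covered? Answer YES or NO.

Round 0: 0000✓ 0001✓ 0011✓ 0110✓ 0111✓ 1000✓ 1001✓ 1010✓ 1011✓ 1101✓ 1110✓ 1111✓
Round 1: -000✓ -001✓ -011✓ -110✓ -111✓ 0-11✓ 00-1✓ 000-✓ 011-✓ 1-01✓ 1-10✓ 1-11✓ 10-0✓ 10-1✓ 100-✓ 101-✓ 11-1✓ 111-✓
Round 2: --11 -0-1 -00- -11- 1--1 1-1- 10--
PIs = {--11, -0-1, -00-, -11-, 1--1, 1-1-, 10--}
Coverage chart:
  m0: -00- ←essential
  m1: -0-1,-00-
  m3: --11,-0-1
  m6: -11- ←essential
  m7: --11,-11-
  m8: -00-,10--
  m9: -0-1,-00-,1--1,10--
  m10: 1-1-,10--
  m13: 1--1 ←essential
  m14: -11-,1-1-
  m15: --11,-11-,1--1,1-1-
Essential: -00-, -11-, 1--1

YES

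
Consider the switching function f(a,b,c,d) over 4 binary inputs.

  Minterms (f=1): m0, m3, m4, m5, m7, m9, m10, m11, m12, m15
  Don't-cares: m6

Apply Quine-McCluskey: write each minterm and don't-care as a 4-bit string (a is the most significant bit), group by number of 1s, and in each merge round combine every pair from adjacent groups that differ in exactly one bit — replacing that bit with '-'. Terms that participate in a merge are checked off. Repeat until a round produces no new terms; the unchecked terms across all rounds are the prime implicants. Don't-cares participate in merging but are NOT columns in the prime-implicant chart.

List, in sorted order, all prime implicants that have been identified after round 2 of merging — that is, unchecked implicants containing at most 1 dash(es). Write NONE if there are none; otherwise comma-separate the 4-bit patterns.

size-2^0 implicants → 0000(✓)  0011(✓)  0100(✓)  0101(✓)  0110(✓)  0111(✓)  1001(✓)  1010(✓)  1011(✓)  1100(✓)  1111(✓)
size-2^1 implicants → -011(✓)  -100  -111(✓)  0-00  0-11(✓)  01-0(✓)  01-1(✓)  010-(✓)  011-(✓)  1-11(✓)  10-1  101-
size-2^2 implicants → --11  01--
Unchecked terms (primes): --11, -100, 0-00, 01--, 10-1, 101-

-100, 0-00, 10-1, 101-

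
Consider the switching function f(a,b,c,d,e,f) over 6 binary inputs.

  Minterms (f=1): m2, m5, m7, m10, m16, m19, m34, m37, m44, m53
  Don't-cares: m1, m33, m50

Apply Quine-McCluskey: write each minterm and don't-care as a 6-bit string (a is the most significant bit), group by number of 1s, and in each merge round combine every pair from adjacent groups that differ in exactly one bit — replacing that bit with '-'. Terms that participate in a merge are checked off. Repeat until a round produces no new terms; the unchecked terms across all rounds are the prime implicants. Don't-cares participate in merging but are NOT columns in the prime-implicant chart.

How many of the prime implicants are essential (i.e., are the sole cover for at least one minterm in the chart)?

[col 0] 000001*, 000010*, 000101*, 000111*, 001010*, 010000, 010011, 100001*, 100010*, 100101*, 101100, 110010*, 110101*
[col 1] -00001*, -00010, -00101*, 00-010, 000-01*, 0001-1, 1-0010, 1-0101, 100-01*
[col 2] -00-01
Prime implicants: -00-01, -00010, 00-010, 0001-1, 010000, 010011, 1-0010, 1-0101, 101100
PI chart (minterm → PIs covering it):
  2 | -00010,00-010
  5 | -00-01,0001-1
  7 | 0001-1  (sole → essential)
  10 | 00-010  (sole → essential)
  16 | 010000  (sole → essential)
  19 | 010011  (sole → essential)
  34 | -00010,1-0010
  37 | -00-01,1-0101
  44 | 101100  (sole → essential)
  53 | 1-0101  (sole → essential)
Essential prime implicants: 00-010, 0001-1, 010000, 010011, 1-0101, 101100

6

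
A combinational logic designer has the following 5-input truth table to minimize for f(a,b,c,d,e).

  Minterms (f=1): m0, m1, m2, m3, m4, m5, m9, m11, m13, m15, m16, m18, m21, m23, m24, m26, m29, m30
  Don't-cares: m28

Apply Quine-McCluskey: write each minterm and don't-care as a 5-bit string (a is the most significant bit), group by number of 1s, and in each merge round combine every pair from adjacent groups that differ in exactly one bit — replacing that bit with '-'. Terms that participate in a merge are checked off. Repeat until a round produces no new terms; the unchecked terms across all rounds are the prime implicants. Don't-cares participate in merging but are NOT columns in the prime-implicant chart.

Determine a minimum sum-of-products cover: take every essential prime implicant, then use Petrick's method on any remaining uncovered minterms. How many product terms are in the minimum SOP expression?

[col 0] 00000*, 00001*, 00010*, 00011*, 00100*, 00101*, 01001*, 01011*, 01101*, 01111*, 10000*, 10010*, 10101*, 10111*, 11000*, 11010*, 11100*, 11101*, 11110*
[col 1] -0000*, -0010*, -0101*, -1101*, 0-001*, 0-011*, 0-101*, 00-00*, 00-01*, 000-0*, 000-1*, 0000-*, 0001-*, 0010-*, 01-01*, 01-11*, 010-1*, 011-1*, 1-000*, 1-010*, 1-101*, 100-0*, 101-1, 11-00*, 11-10*, 110-0*, 111-0*, 1110-
[col 2] --101, -00-0, 0--01, 0-0-1, 00-0-, 000--, 01--1, 1-0-0, 11--0
Prime implicants: --101, -00-0, 0--01, 0-0-1, 00-0-, 000--, 01--1, 1-0-0, 101-1, 11--0, 1110-
PI chart (minterm → PIs covering it):
  0 | -00-0,00-0-,000--
  1 | 0--01,0-0-1,00-0-,000--
  2 | -00-0,000--
  3 | 0-0-1,000--
  4 | 00-0-  (sole → essential)
  5 | --101,0--01,00-0-
  9 | 0--01,0-0-1,01--1
  11 | 0-0-1,01--1
  13 | --101,0--01,01--1
  15 | 01--1  (sole → essential)
  16 | -00-0,1-0-0
  18 | -00-0,1-0-0
  21 | --101,101-1
  23 | 101-1  (sole → essential)
  24 | 1-0-0,11--0
  26 | 1-0-0,11--0
  29 | --101,1110-
  30 | 11--0  (sole → essential)
Essential prime implicants: 00-0-, 01--1, 101-1, 11--0
Petrick residual → --101, -00-0, 0-0-1
Minimum SOP uses 7 PIs: cd'e + b'c'e' + a'c'e + a'b'd' + a'be + ab'ce + abe'

7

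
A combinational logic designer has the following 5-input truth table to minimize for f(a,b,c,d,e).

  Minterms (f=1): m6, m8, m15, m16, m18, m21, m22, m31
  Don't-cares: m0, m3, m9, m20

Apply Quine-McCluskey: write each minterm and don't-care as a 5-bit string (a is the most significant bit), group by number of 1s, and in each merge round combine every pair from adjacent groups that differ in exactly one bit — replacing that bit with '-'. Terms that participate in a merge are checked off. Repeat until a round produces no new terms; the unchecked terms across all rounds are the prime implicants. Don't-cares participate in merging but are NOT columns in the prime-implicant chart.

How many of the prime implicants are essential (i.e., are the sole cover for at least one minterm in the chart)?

4

Round 0: 00000✓ 00011 00110✓ 01000✓ 01001✓ 01111✓ 10000✓ 10010✓ 10100✓ 10101✓ 10110✓ 11111✓
Round 1: -0000 -0110 -1111 0-000 0100- 10-00✓ 10-10✓ 100-0✓ 101-0✓ 1010-
Round 2: 10--0
PIs = {-0000, -0110, -1111, 0-000, 00011, 0100-, 10--0, 1010-}
Coverage chart:
  m6: -0110 ←essential
  m8: 0-000,0100-
  m15: -1111 ←essential
  m16: -0000,10--0
  m18: 10--0 ←essential
  m21: 1010- ←essential
  m22: -0110,10--0
  m31: -1111 ←essential
Essential: -0110, -1111, 10--0, 1010-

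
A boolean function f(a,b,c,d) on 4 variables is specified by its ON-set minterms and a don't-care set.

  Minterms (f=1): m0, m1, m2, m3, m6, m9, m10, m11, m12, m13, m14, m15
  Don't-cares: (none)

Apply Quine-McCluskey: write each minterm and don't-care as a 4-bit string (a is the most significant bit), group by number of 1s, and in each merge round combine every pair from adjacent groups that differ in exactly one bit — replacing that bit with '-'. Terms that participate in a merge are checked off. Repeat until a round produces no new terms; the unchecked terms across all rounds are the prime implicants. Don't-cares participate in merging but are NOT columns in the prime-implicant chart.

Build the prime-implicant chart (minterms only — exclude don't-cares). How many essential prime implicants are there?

Round 0: 0000✓ 0001✓ 0010✓ 0011✓ 0110✓ 1001✓ 1010✓ 1011✓ 1100✓ 1101✓ 1110✓ 1111✓
Round 1: -001✓ -010✓ -011✓ -110✓ 0-10✓ 00-0✓ 00-1✓ 000-✓ 001-✓ 1-01✓ 1-10✓ 1-11✓ 10-1✓ 101-✓ 11-0✓ 11-1✓ 110-✓ 111-✓
Round 2: --10 -0-1 -01- 00-- 1--1 1-1- 11--
PIs = {--10, -0-1, -01-, 00--, 1--1, 1-1-, 11--}
Coverage chart:
  m0: 00-- ←essential
  m1: -0-1,00--
  m2: --10,-01-,00--
  m3: -0-1,-01-,00--
  m6: --10 ←essential
  m9: -0-1,1--1
  m10: --10,-01-,1-1-
  m11: -0-1,-01-,1--1,1-1-
  m12: 11-- ←essential
  m13: 1--1,11--
  m14: --10,1-1-,11--
  m15: 1--1,1-1-,11--
Essential: --10, 00--, 11--

3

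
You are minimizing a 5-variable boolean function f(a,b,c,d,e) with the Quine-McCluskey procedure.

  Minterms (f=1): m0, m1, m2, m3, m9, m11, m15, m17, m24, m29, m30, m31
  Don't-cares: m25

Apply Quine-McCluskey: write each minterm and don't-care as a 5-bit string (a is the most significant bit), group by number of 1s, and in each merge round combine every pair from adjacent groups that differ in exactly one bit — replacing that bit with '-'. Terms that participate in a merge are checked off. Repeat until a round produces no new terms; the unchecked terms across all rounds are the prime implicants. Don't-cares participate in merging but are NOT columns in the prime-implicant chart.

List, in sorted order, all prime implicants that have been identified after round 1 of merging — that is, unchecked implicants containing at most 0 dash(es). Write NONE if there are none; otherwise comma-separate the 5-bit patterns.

[col 0] 00000*, 00001*, 00010*, 00011*, 01001*, 01011*, 01111*, 10001*, 11000*, 11001*, 11101*, 11110*, 11111*
[col 1] -0001*, -1001*, -1111, 0-001*, 0-011*, 000-0*, 000-1*, 0000-*, 0001-*, 01-11, 010-1*, 1-001*, 11-01, 1100-, 111-1, 1111-
[col 2] --001, 0-0-1, 000--
Prime implicants: --001, -1111, 0-0-1, 000--, 01-11, 11-01, 1100-, 111-1, 1111-

NONE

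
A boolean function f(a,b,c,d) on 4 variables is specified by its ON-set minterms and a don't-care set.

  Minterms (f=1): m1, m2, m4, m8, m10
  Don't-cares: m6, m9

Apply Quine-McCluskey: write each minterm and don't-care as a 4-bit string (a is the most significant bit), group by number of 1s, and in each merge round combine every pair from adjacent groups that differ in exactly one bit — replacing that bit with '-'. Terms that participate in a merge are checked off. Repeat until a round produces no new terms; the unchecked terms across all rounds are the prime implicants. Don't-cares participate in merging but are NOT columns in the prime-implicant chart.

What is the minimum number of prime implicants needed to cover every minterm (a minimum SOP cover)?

size-2^0 implicants → 0001(✓)  0010(✓)  0100(✓)  0110(✓)  1000(✓)  1001(✓)  1010(✓)
size-2^1 implicants → -001  -010  0-10  01-0  10-0  100-
Unchecked terms (primes): -001, -010, 0-10, 01-0, 10-0, 100-
Minterm coverage:
  m1 ⊆ -001 [E]
  m2 ⊆ -010,0-10
  m4 ⊆ 01-0 [E]
  m8 ⊆ 10-0,100-
  m10 ⊆ -010,10-0
E = {-001, 01-0}
Petrick residual → -010, 10-0
Cover = b'c'd + b'cd' + a'bd' + ab'd'  |cover|=4

4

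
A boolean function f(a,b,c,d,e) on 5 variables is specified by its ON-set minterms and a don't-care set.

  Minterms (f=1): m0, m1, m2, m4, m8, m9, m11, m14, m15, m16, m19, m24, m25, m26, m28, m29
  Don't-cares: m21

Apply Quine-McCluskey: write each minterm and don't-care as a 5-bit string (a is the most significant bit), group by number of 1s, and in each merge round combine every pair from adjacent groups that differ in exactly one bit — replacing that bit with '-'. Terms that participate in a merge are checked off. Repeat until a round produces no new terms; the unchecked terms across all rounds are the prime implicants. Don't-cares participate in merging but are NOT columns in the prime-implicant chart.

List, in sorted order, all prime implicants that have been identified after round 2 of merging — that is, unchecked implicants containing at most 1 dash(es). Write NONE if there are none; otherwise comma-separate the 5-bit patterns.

Round 0: 00000✓ 00001✓ 00010✓ 00100✓ 01000✓ 01001✓ 01011✓ 01110✓ 01111✓ 10000✓ 10011 10101✓ 11000✓ 11001✓ 11010✓ 11100✓ 11101✓
Round 1: -0000✓ -1000✓ -1001✓ 0-000✓ 0-001✓ 00-00 000-0 0000-✓ 01-11 010-1 0100-✓ 0111- 1-000✓ 1-101 11-00✓ 11-01✓ 110-0 1100-✓ 1110-✓
Round 2: --000 -100- 0-00- 11-0-
PIs = {--000, -100-, 0-00-, 00-00, 000-0, 01-11, 010-1, 0111-, 1-101, 10011, 11-0-, 110-0}

00-00, 000-0, 01-11, 010-1, 0111-, 1-101, 10011, 110-0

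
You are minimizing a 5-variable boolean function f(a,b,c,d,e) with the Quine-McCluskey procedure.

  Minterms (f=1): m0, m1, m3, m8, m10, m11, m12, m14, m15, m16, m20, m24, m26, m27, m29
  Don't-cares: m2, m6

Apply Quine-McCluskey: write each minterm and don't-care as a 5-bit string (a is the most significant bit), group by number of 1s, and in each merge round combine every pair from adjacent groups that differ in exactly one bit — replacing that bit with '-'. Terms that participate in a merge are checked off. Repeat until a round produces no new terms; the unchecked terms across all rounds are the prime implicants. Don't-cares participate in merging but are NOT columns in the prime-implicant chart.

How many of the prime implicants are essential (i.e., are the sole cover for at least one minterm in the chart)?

size-2^0 implicants → 00000(✓)  00001(✓)  00010(✓)  00011(✓)  00110(✓)  01000(✓)  01010(✓)  01011(✓)  01100(✓)  01110(✓)  01111(✓)  10000(✓)  10100(✓)  11000(✓)  11010(✓)  11011(✓)  11101
size-2^1 implicants → -0000(✓)  -1000(✓)  -1010(✓)  -1011(✓)  0-000(✓)  0-010(✓)  0-011(✓)  0-110(✓)  00-10(✓)  000-0(✓)  000-1(✓)  0000-(✓)  0001-(✓)  01-00(✓)  01-10(✓)  01-11(✓)  010-0(✓)  0101-(✓)  011-0(✓)  0111-(✓)  1-000(✓)  10-00  110-0(✓)  1101-(✓)
size-2^2 implicants → --000  -10-0  -101-  0--10  0-0-0  0-01-  000--  01--0  01-1-
Unchecked terms (primes): --000, -10-0, -101-, 0--10, 0-0-0, 0-01-, 000--, 01--0, 01-1-, 10-00, 11101
Minterm coverage:
  m0 ⊆ --000,0-0-0,000--
  m1 ⊆ 000-- [E]
  m3 ⊆ 0-01-,000--
  m8 ⊆ --000,-10-0,0-0-0,01--0
  m10 ⊆ -10-0,-101-,0--10,0-0-0,0-01-,01--0,01-1-
  m11 ⊆ -101-,0-01-,01-1-
  m12 ⊆ 01--0 [E]
  m14 ⊆ 0--10,01--0,01-1-
  m15 ⊆ 01-1- [E]
  m16 ⊆ --000,10-00
  m20 ⊆ 10-00 [E]
  m24 ⊆ --000,-10-0
  m26 ⊆ -10-0,-101-
  m27 ⊆ -101- [E]
  m29 ⊆ 11101 [E]
E = {-101-, 000--, 01--0, 01-1-, 10-00, 11101}

6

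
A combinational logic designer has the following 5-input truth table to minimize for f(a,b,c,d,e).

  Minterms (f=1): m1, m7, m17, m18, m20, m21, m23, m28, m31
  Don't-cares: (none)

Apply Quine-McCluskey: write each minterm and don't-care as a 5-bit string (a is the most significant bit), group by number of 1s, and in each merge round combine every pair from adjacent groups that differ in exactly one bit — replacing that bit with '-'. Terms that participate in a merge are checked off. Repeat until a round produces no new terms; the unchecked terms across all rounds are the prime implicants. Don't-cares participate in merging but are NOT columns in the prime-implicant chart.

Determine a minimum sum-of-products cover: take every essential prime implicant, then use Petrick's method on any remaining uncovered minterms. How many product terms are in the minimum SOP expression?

6

[col 0] 00001*, 00111*, 10001*, 10010, 10100*, 10101*, 10111*, 11100*, 11111*
[col 1] -0001, -0111, 1-100, 1-111, 10-01, 101-1, 1010-
Prime implicants: -0001, -0111, 1-100, 1-111, 10-01, 10010, 101-1, 1010-
PI chart (minterm → PIs covering it):
  1 | -0001  (sole → essential)
  7 | -0111  (sole → essential)
  17 | -0001,10-01
  18 | 10010  (sole → essential)
  20 | 1-100,1010-
  21 | 10-01,101-1,1010-
  23 | -0111,1-111,101-1
  28 | 1-100  (sole → essential)
  31 | 1-111  (sole → essential)
Essential prime implicants: -0001, -0111, 1-100, 1-111, 10010
Petrick residual → 10-01
Minimum SOP uses 6 PIs: b'c'd'e + b'cde + acd'e' + acde + ab'd'e + ab'c'de'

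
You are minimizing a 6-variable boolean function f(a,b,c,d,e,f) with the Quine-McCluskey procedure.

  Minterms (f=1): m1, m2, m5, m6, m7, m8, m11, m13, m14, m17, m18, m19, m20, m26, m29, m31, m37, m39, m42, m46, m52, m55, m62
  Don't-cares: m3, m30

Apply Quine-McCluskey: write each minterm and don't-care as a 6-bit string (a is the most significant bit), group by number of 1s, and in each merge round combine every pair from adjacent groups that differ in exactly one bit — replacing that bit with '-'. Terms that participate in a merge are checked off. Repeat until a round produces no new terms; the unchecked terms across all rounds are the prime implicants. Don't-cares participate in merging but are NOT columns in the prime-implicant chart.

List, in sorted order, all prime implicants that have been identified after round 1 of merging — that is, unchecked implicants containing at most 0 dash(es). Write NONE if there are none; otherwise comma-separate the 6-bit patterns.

Round 0: 000001✓ 000010✓ 000011✓ 000101✓ 000110✓ 000111✓ 001000 001011✓ 001101✓ 001110✓ 010001✓ 010010✓ 010011✓ 010100✓ 011010✓ 011101✓ 011110✓ 011111✓ 100101✓ 100111✓ 101010✓ 101110✓ 110100✓ 110111✓ 111110✓
Round 1: -00101✓ -00111✓ -01110✓ -10100 -11110✓ 0-0001✓ 0-0010✓ 0-0011✓ 0-1101 0-1110✓ 00-011 00-101 00-110 000-01✓ 000-10✓ 000-11✓ 0000-1✓ 00001-✓ 0001-1✓ 00011-✓ 01-010 0100-1✓ 01001-✓ 011-10 0111-1 01111- 1-0111 1-1110✓ 1001-1✓ 101-10
Round 2: --1110 -001-1 0-00-1 0-001- 000--1 000-1-
PIs = {--1110, -001-1, -10100, 0-00-1, 0-001-, 0-1101, 00-011, 00-101, 00-110, 000--1, 000-1-, 001000, 01-010, 011-10, 0111-1, 01111-, 1-0111, 101-10}

001000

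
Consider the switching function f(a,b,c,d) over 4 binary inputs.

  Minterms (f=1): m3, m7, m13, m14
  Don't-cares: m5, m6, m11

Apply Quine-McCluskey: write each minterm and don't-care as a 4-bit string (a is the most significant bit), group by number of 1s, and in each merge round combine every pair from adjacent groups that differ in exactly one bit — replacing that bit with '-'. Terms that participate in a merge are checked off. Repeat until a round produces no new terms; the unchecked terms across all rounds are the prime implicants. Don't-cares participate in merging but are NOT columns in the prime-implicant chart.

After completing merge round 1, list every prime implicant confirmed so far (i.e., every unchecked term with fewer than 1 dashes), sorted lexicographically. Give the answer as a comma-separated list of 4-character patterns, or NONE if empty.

[col 0] 0011*, 0101*, 0110*, 0111*, 1011*, 1101*, 1110*
[col 1] -011, -101, -110, 0-11, 01-1, 011-
Prime implicants: -011, -101, -110, 0-11, 01-1, 011-

NONE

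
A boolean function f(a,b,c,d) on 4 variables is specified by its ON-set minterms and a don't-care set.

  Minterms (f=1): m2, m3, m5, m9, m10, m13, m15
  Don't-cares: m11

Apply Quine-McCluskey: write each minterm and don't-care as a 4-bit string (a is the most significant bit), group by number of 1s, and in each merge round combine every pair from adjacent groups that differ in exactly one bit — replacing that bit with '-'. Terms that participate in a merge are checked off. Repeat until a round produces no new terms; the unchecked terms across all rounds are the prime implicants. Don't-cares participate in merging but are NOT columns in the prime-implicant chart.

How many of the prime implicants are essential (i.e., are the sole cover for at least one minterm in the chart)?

[col 0] 0010*, 0011*, 0101*, 1001*, 1010*, 1011*, 1101*, 1111*
[col 1] -010*, -011*, -101, 001-*, 1-01*, 1-11*, 10-1*, 101-*, 11-1*
[col 2] -01-, 1--1
Prime implicants: -01-, -101, 1--1
PI chart (minterm → PIs covering it):
  2 | -01-  (sole → essential)
  3 | -01-  (sole → essential)
  5 | -101  (sole → essential)
  9 | 1--1  (sole → essential)
  10 | -01-  (sole → essential)
  13 | -101,1--1
  15 | 1--1  (sole → essential)
Essential prime implicants: -01-, -101, 1--1

3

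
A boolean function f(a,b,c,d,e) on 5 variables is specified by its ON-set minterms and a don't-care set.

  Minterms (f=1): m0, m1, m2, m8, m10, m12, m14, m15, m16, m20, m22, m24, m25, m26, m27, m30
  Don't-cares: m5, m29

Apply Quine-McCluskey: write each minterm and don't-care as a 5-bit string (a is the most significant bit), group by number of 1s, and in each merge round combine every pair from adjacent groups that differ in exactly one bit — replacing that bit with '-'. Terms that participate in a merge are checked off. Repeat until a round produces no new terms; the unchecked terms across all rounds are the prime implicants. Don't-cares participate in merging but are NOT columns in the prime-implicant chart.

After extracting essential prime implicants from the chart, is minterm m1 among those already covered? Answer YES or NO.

NO

[col 0] 00000*, 00001*, 00010*, 00101*, 01000*, 01010*, 01100*, 01110*, 01111*, 10000*, 10100*, 10110*, 11000*, 11001*, 11010*, 11011*, 11101*, 11110*
[col 1] -0000*, -1000*, -1010*, -1110*, 0-000*, 0-010*, 00-01, 000-0*, 0000-, 01-00*, 01-10*, 010-0*, 011-0*, 0111-, 1-000*, 1-110, 10-00, 101-0, 11-01, 11-10*, 110-0*, 110-1*, 1100-*, 1101-*
[col 2] --000, -1-10, -10-0, 0-0-0, 01--0, 110--
Prime implicants: --000, -1-10, -10-0, 0-0-0, 00-01, 0000-, 01--0, 0111-, 1-110, 10-00, 101-0, 11-01, 110--
PI chart (minterm → PIs covering it):
  0 | --000,0-0-0,0000-
  1 | 00-01,0000-
  2 | 0-0-0  (sole → essential)
  8 | --000,-10-0,0-0-0,01--0
  10 | -1-10,-10-0,0-0-0,01--0
  12 | 01--0  (sole → essential)
  14 | -1-10,01--0,0111-
  15 | 0111-  (sole → essential)
  16 | --000,10-00
  20 | 10-00,101-0
  22 | 1-110,101-0
  24 | --000,-10-0,110--
  25 | 11-01,110--
  26 | -1-10,-10-0,110--
  27 | 110--  (sole → essential)
  30 | -1-10,1-110
Essential prime implicants: 0-0-0, 01--0, 0111-, 110--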